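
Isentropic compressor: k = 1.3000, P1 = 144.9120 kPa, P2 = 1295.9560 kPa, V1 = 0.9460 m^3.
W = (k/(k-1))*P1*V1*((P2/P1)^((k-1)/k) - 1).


(k-1)/k = 0.2308
(P2/P1)^exp = 1.6580
W = 4.3333 * 144.9120 * 0.9460 * (1.6580 - 1) = 390.8554 kJ

390.8554 kJ


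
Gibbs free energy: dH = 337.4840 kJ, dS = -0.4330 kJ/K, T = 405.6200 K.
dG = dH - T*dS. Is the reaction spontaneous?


T*dS = 405.6200 * -0.4330 = -175.6335 kJ
dG = 337.4840 + 175.6335 = 513.1175 kJ (non-spontaneous)

dG = 513.1175 kJ, non-spontaneous


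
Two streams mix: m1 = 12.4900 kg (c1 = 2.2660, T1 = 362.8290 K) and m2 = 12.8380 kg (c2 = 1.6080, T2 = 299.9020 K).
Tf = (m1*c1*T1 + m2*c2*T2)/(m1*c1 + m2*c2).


num = 16459.9379
den = 48.9458
Tf = 336.2888 K

336.2888 K


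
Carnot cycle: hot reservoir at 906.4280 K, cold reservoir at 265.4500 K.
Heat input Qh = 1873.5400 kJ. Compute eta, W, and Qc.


eta = 1 - 265.4500/906.4280 = 0.7071
W = 0.7071 * 1873.5400 = 1324.8685 kJ
Qc = 1873.5400 - 1324.8685 = 548.6715 kJ

eta = 70.7147%, W = 1324.8685 kJ, Qc = 548.6715 kJ


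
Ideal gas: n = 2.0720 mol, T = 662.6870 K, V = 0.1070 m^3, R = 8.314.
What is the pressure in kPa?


P = nRT/V = 2.0720 * 8.314 * 662.6870 / 0.1070
= 11415.8492 / 0.1070 = 106690.1792 Pa = 106.6902 kPa

106.6902 kPa


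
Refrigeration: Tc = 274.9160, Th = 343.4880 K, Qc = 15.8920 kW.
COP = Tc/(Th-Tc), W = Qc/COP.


COP = 274.9160 / 68.5720 = 4.0092
W = 15.8920 / 4.0092 = 3.9639 kW

COP = 4.0092, W = 3.9639 kW


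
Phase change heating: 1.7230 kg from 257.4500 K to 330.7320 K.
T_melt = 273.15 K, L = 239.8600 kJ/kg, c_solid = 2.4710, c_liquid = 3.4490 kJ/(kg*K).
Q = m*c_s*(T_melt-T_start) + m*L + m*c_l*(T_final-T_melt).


Q1 (sensible, solid) = 1.7230 * 2.4710 * 15.7000 = 66.8433 kJ
Q2 (latent) = 1.7230 * 239.8600 = 413.2788 kJ
Q3 (sensible, liquid) = 1.7230 * 3.4490 * 57.5820 = 342.1883 kJ
Q_total = 822.3104 kJ

822.3104 kJ


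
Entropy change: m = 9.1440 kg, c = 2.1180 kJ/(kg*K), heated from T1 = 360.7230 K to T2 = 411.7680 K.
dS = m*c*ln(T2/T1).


T2/T1 = 1.1415
ln(T2/T1) = 0.1323
dS = 9.1440 * 2.1180 * 0.1323 = 2.5632 kJ/K

2.5632 kJ/K


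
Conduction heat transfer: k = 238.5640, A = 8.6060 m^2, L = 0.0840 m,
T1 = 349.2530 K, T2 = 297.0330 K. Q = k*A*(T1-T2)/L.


dT = 52.2200 K
Q = 238.5640 * 8.6060 * 52.2200 / 0.0840 = 1276332.5091 W

1276332.5091 W


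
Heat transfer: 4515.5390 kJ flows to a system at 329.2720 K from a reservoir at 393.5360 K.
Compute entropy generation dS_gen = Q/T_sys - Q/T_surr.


dS_sys = 4515.5390/329.2720 = 13.7137 kJ/K
dS_surr = -4515.5390/393.5360 = -11.4743 kJ/K
dS_gen = 13.7137 - 11.4743 = 2.2394 kJ/K (irreversible)

dS_gen = 2.2394 kJ/K, irreversible


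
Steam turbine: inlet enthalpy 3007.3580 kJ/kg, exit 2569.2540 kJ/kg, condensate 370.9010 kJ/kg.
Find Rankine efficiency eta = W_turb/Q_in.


W = 438.1040 kJ/kg
Q_in = 2636.4570 kJ/kg
eta = 0.1662 = 16.6171%

eta = 16.6171%


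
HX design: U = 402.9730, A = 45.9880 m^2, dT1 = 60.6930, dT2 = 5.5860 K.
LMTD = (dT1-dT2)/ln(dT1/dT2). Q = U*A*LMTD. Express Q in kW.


LMTD = 23.1002 K
Q = 402.9730 * 45.9880 * 23.1002 = 428090.9073 W = 428.0909 kW

428.0909 kW


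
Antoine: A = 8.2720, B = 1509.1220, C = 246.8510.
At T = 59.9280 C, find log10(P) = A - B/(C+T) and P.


C+T = 306.7790
B/(C+T) = 4.9192
log10(P) = 8.2720 - 4.9192 = 3.3528
P = 10^3.3528 = 2252.9520 mmHg

2252.9520 mmHg


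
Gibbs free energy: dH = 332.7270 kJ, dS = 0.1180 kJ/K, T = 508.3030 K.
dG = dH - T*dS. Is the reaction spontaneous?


T*dS = 508.3030 * 0.1180 = 59.9798 kJ
dG = 332.7270 - 59.9798 = 272.7472 kJ (non-spontaneous)

dG = 272.7472 kJ, non-spontaneous


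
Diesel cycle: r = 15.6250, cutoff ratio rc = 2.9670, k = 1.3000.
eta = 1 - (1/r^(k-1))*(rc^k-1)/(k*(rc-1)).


r^(k-1) = 2.2811
rc^k = 4.1116
eta = 0.4666 = 46.6551%

46.6551%


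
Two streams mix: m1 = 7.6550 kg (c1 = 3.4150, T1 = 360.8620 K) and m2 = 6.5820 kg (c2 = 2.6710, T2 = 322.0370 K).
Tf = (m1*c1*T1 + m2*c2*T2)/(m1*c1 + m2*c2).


num = 15095.1698
den = 43.7223
Tf = 345.2507 K

345.2507 K


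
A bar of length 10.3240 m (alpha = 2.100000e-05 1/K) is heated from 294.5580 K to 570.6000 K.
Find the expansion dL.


dT = 276.0420 K
dL = 2.100000e-05 * 10.3240 * 276.0420 = 0.059847 m
L_final = 10.383847 m

dL = 0.059847 m


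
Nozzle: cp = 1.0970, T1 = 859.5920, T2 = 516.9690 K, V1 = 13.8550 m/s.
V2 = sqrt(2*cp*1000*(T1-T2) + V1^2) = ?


dT = 342.6230 K
2*cp*1000*dT = 751714.8620
V1^2 = 191.9610
V2 = sqrt(751906.8230) = 867.1256 m/s

867.1256 m/s


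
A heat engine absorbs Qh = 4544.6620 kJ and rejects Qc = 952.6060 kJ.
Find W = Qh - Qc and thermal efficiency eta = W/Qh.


W = 4544.6620 - 952.6060 = 3592.0560 kJ
eta = 3592.0560 / 4544.6620 = 0.7904 = 79.0390%

W = 3592.0560 kJ, eta = 79.0390%


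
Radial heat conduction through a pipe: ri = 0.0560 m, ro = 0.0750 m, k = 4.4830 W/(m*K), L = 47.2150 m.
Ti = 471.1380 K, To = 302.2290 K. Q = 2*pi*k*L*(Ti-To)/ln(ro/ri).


dT = 168.9090 K
ln(ro/ri) = 0.2921
Q = 2*pi*4.4830*47.2150*168.9090 / 0.2921 = 768945.7218 W

768945.7218 W


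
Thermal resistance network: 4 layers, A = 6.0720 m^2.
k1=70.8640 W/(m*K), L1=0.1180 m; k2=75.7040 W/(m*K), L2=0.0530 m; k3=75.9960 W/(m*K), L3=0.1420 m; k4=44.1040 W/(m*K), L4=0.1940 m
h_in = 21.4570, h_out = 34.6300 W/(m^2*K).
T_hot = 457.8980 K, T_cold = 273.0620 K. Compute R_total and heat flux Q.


R_conv_in = 1/(21.4570*6.0720) = 0.0077
R_1 = 0.1180/(70.8640*6.0720) = 0.0003
R_2 = 0.0530/(75.7040*6.0720) = 0.0001
R_3 = 0.1420/(75.9960*6.0720) = 0.0003
R_4 = 0.1940/(44.1040*6.0720) = 0.0007
R_conv_out = 1/(34.6300*6.0720) = 0.0048
R_total = 0.0139 K/W
Q = 184.8360 / 0.0139 = 13342.8934 W

R_total = 0.0139 K/W, Q = 13342.8934 W


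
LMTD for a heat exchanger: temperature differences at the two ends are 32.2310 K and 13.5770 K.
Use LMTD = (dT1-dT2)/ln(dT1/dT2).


dT1/dT2 = 2.3739
ln(dT1/dT2) = 0.8646
LMTD = 18.6540 / 0.8646 = 21.5765 K

21.5765 K


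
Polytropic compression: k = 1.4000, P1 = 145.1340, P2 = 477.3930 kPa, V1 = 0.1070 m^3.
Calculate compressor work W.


(k-1)/k = 0.2857
(P2/P1)^exp = 1.4052
W = 3.5000 * 145.1340 * 0.1070 * (1.4052 - 1) = 22.0249 kJ

22.0249 kJ


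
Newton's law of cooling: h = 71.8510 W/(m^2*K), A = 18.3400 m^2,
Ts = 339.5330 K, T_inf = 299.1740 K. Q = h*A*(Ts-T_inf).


dT = 40.3590 K
Q = 71.8510 * 18.3400 * 40.3590 = 53182.9649 W

53182.9649 W


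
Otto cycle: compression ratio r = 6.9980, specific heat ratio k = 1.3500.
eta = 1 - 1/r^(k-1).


r^(k-1) = 1.9758
eta = 1 - 1/1.9758 = 0.4939 = 49.3873%

49.3873%


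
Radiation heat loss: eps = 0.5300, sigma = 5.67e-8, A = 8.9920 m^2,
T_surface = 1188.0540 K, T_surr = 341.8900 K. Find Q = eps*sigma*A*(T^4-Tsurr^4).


T^4 = 1.9923e+12
Tsurr^4 = 1.3663e+10
Q = 0.5300 * 5.67e-8 * 8.9920 * 1.9786e+12 = 534652.0980 W

534652.0980 W


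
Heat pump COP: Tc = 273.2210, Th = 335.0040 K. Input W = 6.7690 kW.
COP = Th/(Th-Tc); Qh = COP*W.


COP = 335.0040 / 61.7830 = 5.4223
Qh = 5.4223 * 6.7690 = 36.7033 kW

COP = 5.4223, Qh = 36.7033 kW


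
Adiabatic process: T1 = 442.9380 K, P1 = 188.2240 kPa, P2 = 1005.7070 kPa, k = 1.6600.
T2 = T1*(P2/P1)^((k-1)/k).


(k-1)/k = 0.3976
(P2/P1)^exp = 1.9470
T2 = 442.9380 * 1.9470 = 862.3981 K

862.3981 K


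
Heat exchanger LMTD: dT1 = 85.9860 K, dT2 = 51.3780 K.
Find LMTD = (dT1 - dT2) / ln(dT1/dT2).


dT1/dT2 = 1.6736
ln(dT1/dT2) = 0.5150
LMTD = 34.6080 / 0.5150 = 67.2033 K

67.2033 K


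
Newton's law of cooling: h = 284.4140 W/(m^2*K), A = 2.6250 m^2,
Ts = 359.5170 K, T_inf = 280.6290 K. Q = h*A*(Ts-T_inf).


dT = 78.8880 K
Q = 284.4140 * 2.6250 * 78.8880 = 58896.7355 W

58896.7355 W


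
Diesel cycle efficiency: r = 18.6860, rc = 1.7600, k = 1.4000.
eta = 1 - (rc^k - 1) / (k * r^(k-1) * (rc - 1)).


r^(k-1) = 3.2256
rc^k = 2.2066
eta = 0.6484 = 64.8436%

64.8436%


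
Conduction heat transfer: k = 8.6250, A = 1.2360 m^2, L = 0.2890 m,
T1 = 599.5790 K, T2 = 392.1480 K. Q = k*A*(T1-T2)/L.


dT = 207.4310 K
Q = 8.6250 * 1.2360 * 207.4310 / 0.2890 = 7651.6200 W

7651.6200 W


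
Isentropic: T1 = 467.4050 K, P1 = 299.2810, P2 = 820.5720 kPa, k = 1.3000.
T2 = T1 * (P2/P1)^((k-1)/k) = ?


(k-1)/k = 0.2308
(P2/P1)^exp = 1.2621
T2 = 467.4050 * 1.2621 = 589.9007 K

589.9007 K


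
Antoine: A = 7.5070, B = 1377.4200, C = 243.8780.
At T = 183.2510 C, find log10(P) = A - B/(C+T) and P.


C+T = 427.1290
B/(C+T) = 3.2248
log10(P) = 7.5070 - 3.2248 = 4.2822
P = 10^4.2822 = 19149.8900 mmHg

19149.8900 mmHg


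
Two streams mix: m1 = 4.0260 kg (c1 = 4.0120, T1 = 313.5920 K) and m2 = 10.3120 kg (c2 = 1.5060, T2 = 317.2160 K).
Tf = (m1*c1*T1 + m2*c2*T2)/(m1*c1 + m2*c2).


num = 9991.5597
den = 31.6822
Tf = 315.3684 K

315.3684 K


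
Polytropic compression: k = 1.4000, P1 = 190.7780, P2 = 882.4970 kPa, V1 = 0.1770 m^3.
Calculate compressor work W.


(k-1)/k = 0.2857
(P2/P1)^exp = 1.5490
W = 3.5000 * 190.7780 * 0.1770 * (1.5490 - 1) = 64.8852 kJ

64.8852 kJ


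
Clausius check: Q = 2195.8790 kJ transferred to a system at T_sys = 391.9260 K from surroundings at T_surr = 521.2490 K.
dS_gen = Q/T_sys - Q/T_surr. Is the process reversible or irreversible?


dS_sys = 2195.8790/391.9260 = 5.6028 kJ/K
dS_surr = -2195.8790/521.2490 = -4.2127 kJ/K
dS_gen = 5.6028 - 4.2127 = 1.3901 kJ/K (irreversible)

dS_gen = 1.3901 kJ/K, irreversible


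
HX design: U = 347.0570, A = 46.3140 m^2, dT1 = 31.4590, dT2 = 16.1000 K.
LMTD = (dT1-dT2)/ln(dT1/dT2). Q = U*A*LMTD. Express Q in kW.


LMTD = 22.9285 K
Q = 347.0570 * 46.3140 * 22.9285 = 368543.0363 W = 368.5430 kW

368.5430 kW


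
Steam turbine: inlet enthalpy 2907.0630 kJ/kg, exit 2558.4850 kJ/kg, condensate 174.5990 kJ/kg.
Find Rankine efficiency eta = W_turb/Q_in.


W = 348.5780 kJ/kg
Q_in = 2732.4640 kJ/kg
eta = 0.1276 = 12.7569%

eta = 12.7569%


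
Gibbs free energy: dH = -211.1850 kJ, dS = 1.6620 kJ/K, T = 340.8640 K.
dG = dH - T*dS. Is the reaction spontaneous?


T*dS = 340.8640 * 1.6620 = 566.5160 kJ
dG = -211.1850 - 566.5160 = -777.7010 kJ (spontaneous)

dG = -777.7010 kJ, spontaneous


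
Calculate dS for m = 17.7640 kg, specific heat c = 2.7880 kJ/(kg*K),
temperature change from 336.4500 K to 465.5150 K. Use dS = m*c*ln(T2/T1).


T2/T1 = 1.3836
ln(T2/T1) = 0.3247
dS = 17.7640 * 2.7880 * 0.3247 = 16.0808 kJ/K

16.0808 kJ/K


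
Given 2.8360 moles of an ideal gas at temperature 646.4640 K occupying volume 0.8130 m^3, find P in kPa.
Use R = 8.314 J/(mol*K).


P = nRT/V = 2.8360 * 8.314 * 646.4640 / 0.8130
= 15242.6540 / 0.8130 = 18748.6519 Pa = 18.7487 kPa

18.7487 kPa


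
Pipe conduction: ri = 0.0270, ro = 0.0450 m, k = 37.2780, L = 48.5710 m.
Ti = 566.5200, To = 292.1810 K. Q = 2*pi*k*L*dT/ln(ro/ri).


dT = 274.3390 K
ln(ro/ri) = 0.5108
Q = 2*pi*37.2780*48.5710*274.3390 / 0.5108 = 6109763.4289 W

6109763.4289 W


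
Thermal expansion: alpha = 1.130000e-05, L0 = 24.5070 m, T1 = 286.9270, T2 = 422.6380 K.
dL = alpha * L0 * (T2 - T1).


dT = 135.7110 K
dL = 1.130000e-05 * 24.5070 * 135.7110 = 0.037582 m
L_final = 24.544582 m

dL = 0.037582 m


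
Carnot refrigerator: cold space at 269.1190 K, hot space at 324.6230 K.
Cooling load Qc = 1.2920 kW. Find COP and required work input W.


COP = 269.1190 / 55.5040 = 4.8486
W = 1.2920 / 4.8486 = 0.2665 kW

COP = 4.8486, W = 0.2665 kW


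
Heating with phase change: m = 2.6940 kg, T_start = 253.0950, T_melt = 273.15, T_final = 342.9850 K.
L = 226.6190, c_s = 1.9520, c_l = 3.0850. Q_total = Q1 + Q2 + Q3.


Q1 (sensible, solid) = 2.6940 * 1.9520 * 20.0550 = 105.4630 kJ
Q2 (latent) = 2.6940 * 226.6190 = 610.5116 kJ
Q3 (sensible, liquid) = 2.6940 * 3.0850 * 69.8350 = 580.3980 kJ
Q_total = 1296.3726 kJ

1296.3726 kJ


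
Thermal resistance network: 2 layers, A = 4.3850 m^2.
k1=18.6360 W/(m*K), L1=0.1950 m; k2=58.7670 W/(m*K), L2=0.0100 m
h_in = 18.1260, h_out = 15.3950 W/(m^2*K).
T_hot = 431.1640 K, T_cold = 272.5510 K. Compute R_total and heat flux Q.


R_conv_in = 1/(18.1260*4.3850) = 0.0126
R_1 = 0.1950/(18.6360*4.3850) = 0.0024
R_2 = 0.0100/(58.7670*4.3850) = 3.8806e-05
R_conv_out = 1/(15.3950*4.3850) = 0.0148
R_total = 0.0298 K/W
Q = 158.6130 / 0.0298 = 5319.0708 W

R_total = 0.0298 K/W, Q = 5319.0708 W


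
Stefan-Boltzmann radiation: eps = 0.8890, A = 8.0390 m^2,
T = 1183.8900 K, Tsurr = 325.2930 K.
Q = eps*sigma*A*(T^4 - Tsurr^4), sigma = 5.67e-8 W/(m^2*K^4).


T^4 = 1.9645e+12
Tsurr^4 = 1.1197e+10
Q = 0.8890 * 5.67e-8 * 8.0390 * 1.9533e+12 = 791497.9956 W

791497.9956 W


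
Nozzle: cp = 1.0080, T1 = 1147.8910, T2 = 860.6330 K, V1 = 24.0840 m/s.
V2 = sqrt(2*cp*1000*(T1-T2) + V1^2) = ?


dT = 287.2580 K
2*cp*1000*dT = 579112.1280
V1^2 = 580.0391
V2 = sqrt(579692.1671) = 761.3752 m/s

761.3752 m/s


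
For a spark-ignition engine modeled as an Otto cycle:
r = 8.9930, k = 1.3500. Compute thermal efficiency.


r^(k-1) = 2.1571
eta = 1 - 1/2.1571 = 0.5364 = 53.6411%

53.6411%


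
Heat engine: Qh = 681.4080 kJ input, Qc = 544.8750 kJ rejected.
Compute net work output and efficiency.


W = 681.4080 - 544.8750 = 136.5330 kJ
eta = 136.5330 / 681.4080 = 0.2004 = 20.0369%

W = 136.5330 kJ, eta = 20.0369%


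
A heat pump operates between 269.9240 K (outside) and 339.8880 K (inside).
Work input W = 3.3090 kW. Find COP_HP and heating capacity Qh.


COP = 339.8880 / 69.9640 = 4.8580
Qh = 4.8580 * 3.3090 = 16.0753 kW

COP = 4.8580, Qh = 16.0753 kW


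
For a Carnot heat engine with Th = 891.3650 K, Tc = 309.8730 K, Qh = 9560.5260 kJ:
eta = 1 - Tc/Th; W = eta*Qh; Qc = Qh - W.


eta = 1 - 309.8730/891.3650 = 0.6524
W = 0.6524 * 9560.5260 = 6236.9168 kJ
Qc = 9560.5260 - 6236.9168 = 3323.6092 kJ

eta = 65.2361%, W = 6236.9168 kJ, Qc = 3323.6092 kJ


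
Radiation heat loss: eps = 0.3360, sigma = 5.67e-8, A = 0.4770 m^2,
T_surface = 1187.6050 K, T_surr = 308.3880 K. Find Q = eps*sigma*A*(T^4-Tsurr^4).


T^4 = 1.9892e+12
Tsurr^4 = 9.0446e+09
Q = 0.3360 * 5.67e-8 * 0.4770 * 1.9802e+12 = 17994.9088 W

17994.9088 W


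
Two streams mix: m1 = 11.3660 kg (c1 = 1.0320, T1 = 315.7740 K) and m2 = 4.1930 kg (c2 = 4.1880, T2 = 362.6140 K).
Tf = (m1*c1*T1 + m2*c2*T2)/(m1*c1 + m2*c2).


num = 10071.5429
den = 29.2900
Tf = 343.8561 K

343.8561 K


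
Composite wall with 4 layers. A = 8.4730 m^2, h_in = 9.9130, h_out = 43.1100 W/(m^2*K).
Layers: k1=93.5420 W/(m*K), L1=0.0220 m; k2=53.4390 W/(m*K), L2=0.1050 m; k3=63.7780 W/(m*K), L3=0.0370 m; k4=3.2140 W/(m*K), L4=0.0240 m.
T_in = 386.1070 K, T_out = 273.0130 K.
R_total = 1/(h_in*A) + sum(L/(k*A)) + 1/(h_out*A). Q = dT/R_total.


R_conv_in = 1/(9.9130*8.4730) = 0.0119
R_1 = 0.0220/(93.5420*8.4730) = 2.7757e-05
R_2 = 0.1050/(53.4390*8.4730) = 0.0002
R_3 = 0.0370/(63.7780*8.4730) = 6.8469e-05
R_4 = 0.0240/(3.2140*8.4730) = 0.0009
R_conv_out = 1/(43.1100*8.4730) = 0.0027
R_total = 0.0159 K/W
Q = 113.0940 / 0.0159 = 7133.9628 W

R_total = 0.0159 K/W, Q = 7133.9628 W


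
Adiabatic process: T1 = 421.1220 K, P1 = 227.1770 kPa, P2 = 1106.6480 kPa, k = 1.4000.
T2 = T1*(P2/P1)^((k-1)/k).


(k-1)/k = 0.2857
(P2/P1)^exp = 1.5721
T2 = 421.1220 * 1.5721 = 662.0305 K

662.0305 K


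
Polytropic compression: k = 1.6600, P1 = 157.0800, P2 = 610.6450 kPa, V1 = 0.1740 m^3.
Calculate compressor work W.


(k-1)/k = 0.3976
(P2/P1)^exp = 1.7157
W = 2.5152 * 157.0800 * 0.1740 * (1.7157 - 1) = 49.2014 kJ

49.2014 kJ


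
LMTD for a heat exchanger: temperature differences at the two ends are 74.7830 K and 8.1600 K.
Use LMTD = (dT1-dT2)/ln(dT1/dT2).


dT1/dT2 = 9.1646
ln(dT1/dT2) = 2.2153
LMTD = 66.6230 / 2.2153 = 30.0734 K

30.0734 K


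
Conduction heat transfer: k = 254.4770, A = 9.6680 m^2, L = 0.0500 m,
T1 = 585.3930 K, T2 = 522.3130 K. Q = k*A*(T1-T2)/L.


dT = 63.0800 K
Q = 254.4770 * 9.6680 * 63.0800 / 0.0500 = 3103893.8352 W

3103893.8352 W


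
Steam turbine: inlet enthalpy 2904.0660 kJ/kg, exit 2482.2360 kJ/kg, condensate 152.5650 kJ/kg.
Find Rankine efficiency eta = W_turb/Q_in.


W = 421.8300 kJ/kg
Q_in = 2751.5010 kJ/kg
eta = 0.1533 = 15.3309%

eta = 15.3309%


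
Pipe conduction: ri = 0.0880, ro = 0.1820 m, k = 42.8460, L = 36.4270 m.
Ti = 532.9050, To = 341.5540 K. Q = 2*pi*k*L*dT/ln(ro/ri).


dT = 191.3510 K
ln(ro/ri) = 0.7267
Q = 2*pi*42.8460*36.4270*191.3510 / 0.7267 = 2582302.6376 W

2582302.6376 W


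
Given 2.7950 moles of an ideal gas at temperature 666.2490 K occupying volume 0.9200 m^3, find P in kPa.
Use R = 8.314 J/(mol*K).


P = nRT/V = 2.7950 * 8.314 * 666.2490 / 0.9200
= 15482.0477 / 0.9200 = 16828.3128 Pa = 16.8283 kPa

16.8283 kPa


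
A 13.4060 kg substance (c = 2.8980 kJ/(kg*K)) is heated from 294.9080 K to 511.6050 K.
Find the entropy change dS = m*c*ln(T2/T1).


T2/T1 = 1.7348
ln(T2/T1) = 0.5509
dS = 13.4060 * 2.8980 * 0.5509 = 21.4024 kJ/K

21.4024 kJ/K


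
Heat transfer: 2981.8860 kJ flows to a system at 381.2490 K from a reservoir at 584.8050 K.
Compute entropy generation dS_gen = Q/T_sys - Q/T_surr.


dS_sys = 2981.8860/381.2490 = 7.8214 kJ/K
dS_surr = -2981.8860/584.8050 = -5.0989 kJ/K
dS_gen = 7.8214 - 5.0989 = 2.7224 kJ/K (irreversible)

dS_gen = 2.7224 kJ/K, irreversible


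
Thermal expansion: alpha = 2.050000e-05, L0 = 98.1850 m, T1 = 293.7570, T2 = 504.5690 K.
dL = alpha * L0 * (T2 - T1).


dT = 210.8120 K
dL = 2.050000e-05 * 98.1850 * 210.8120 = 0.424321 m
L_final = 98.609321 m

dL = 0.424321 m


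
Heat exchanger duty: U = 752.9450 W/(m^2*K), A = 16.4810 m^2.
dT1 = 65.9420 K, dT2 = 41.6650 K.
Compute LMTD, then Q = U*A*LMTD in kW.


LMTD = 52.8779 K
Q = 752.9450 * 16.4810 * 52.8779 = 656177.2691 W = 656.1773 kW

656.1773 kW


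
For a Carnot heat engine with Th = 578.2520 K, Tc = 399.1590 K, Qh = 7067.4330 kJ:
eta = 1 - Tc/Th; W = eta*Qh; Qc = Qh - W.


eta = 1 - 399.1590/578.2520 = 0.3097
W = 0.3097 * 7067.4330 = 2188.8861 kJ
Qc = 7067.4330 - 2188.8861 = 4878.5469 kJ

eta = 30.9714%, W = 2188.8861 kJ, Qc = 4878.5469 kJ


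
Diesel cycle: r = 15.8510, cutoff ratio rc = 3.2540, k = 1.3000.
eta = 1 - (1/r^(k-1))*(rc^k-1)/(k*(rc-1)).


r^(k-1) = 2.2910
rc^k = 4.6360
eta = 0.4584 = 45.8362%

45.8362%


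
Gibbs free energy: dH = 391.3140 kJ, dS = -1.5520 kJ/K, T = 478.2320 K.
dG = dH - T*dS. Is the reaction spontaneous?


T*dS = 478.2320 * -1.5520 = -742.2161 kJ
dG = 391.3140 + 742.2161 = 1133.5301 kJ (non-spontaneous)

dG = 1133.5301 kJ, non-spontaneous


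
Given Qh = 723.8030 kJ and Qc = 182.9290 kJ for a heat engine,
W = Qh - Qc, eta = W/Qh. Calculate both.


W = 723.8030 - 182.9290 = 540.8740 kJ
eta = 540.8740 / 723.8030 = 0.7473 = 74.7267%

W = 540.8740 kJ, eta = 74.7267%


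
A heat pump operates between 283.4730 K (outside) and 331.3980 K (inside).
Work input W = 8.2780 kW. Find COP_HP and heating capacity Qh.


COP = 331.3980 / 47.9250 = 6.9149
Qh = 6.9149 * 8.2780 = 57.2418 kW

COP = 6.9149, Qh = 57.2418 kW


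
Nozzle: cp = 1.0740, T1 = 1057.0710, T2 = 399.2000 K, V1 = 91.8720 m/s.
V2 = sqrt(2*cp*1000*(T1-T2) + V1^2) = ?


dT = 657.8710 K
2*cp*1000*dT = 1413106.9080
V1^2 = 8440.4644
V2 = sqrt(1421547.3724) = 1192.2866 m/s

1192.2866 m/s


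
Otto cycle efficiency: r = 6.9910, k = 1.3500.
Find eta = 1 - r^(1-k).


r^(k-1) = 1.9751
eta = 1 - 1/1.9751 = 0.4937 = 49.3696%

49.3696%


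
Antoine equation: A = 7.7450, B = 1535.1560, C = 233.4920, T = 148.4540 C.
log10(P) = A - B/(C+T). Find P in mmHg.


C+T = 381.9460
B/(C+T) = 4.0193
log10(P) = 7.7450 - 4.0193 = 3.7257
P = 10^3.7257 = 5317.3940 mmHg

5317.3940 mmHg


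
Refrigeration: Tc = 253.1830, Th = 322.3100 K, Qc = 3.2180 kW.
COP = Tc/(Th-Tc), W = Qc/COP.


COP = 253.1830 / 69.1270 = 3.6626
W = 3.2180 / 3.6626 = 0.8786 kW

COP = 3.6626, W = 0.8786 kW


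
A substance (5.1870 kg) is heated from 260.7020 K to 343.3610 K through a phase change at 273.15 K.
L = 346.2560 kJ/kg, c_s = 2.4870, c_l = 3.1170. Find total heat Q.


Q1 (sensible, solid) = 5.1870 * 2.4870 * 12.4480 = 160.5801 kJ
Q2 (latent) = 5.1870 * 346.2560 = 1796.0299 kJ
Q3 (sensible, liquid) = 5.1870 * 3.1170 * 70.2110 = 1135.1630 kJ
Q_total = 3091.7729 kJ

3091.7729 kJ


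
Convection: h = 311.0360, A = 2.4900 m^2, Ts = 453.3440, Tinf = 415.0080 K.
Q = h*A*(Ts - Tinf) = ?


dT = 38.3360 K
Q = 311.0360 * 2.4900 * 38.3360 = 29690.4515 W

29690.4515 W


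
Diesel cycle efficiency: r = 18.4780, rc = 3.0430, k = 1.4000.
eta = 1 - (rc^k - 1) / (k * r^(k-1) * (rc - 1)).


r^(k-1) = 3.2112
rc^k = 4.7492
eta = 0.5918 = 59.1791%

59.1791%


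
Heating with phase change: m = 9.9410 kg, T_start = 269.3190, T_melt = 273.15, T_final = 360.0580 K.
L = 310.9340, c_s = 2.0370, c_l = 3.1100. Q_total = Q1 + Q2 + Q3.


Q1 (sensible, solid) = 9.9410 * 2.0370 * 3.8310 = 77.5770 kJ
Q2 (latent) = 9.9410 * 310.9340 = 3090.9949 kJ
Q3 (sensible, liquid) = 9.9410 * 3.1100 * 86.9080 = 2686.8921 kJ
Q_total = 5855.4640 kJ

5855.4640 kJ


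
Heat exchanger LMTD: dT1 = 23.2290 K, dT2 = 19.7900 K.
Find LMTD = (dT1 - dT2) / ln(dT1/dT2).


dT1/dT2 = 1.1738
ln(dT1/dT2) = 0.1602
LMTD = 3.4390 / 0.1602 = 21.4636 K

21.4636 K


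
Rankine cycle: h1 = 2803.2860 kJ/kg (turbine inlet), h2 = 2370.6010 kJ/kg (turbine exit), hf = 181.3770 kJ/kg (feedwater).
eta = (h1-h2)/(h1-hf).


W = 432.6850 kJ/kg
Q_in = 2621.9090 kJ/kg
eta = 0.1650 = 16.5027%

eta = 16.5027%


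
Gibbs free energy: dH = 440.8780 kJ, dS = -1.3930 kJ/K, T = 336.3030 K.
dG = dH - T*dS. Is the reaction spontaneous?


T*dS = 336.3030 * -1.3930 = -468.4701 kJ
dG = 440.8780 + 468.4701 = 909.3481 kJ (non-spontaneous)

dG = 909.3481 kJ, non-spontaneous


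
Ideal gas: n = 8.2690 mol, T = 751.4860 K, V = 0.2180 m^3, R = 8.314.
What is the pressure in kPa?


P = nRT/V = 8.2690 * 8.314 * 751.4860 / 0.2180
= 51663.5097 / 0.2180 = 236988.5767 Pa = 236.9886 kPa

236.9886 kPa


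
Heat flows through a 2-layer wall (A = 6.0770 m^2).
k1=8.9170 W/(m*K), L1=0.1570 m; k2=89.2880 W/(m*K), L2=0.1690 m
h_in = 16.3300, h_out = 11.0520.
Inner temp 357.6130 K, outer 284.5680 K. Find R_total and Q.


R_conv_in = 1/(16.3300*6.0770) = 0.0101
R_1 = 0.1570/(8.9170*6.0770) = 0.0029
R_2 = 0.1690/(89.2880*6.0770) = 0.0003
R_conv_out = 1/(11.0520*6.0770) = 0.0149
R_total = 0.0282 K/W
Q = 73.0450 / 0.0282 = 2592.5702 W

R_total = 0.0282 K/W, Q = 2592.5702 W


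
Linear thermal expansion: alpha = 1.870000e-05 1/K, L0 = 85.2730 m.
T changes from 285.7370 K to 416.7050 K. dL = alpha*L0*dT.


dT = 130.9680 K
dL = 1.870000e-05 * 85.2730 * 130.9680 = 0.208842 m
L_final = 85.481842 m

dL = 0.208842 m


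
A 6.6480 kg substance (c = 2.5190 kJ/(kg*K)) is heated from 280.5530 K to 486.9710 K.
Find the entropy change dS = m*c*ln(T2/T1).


T2/T1 = 1.7358
ln(T2/T1) = 0.5514
dS = 6.6480 * 2.5190 * 0.5514 = 9.2346 kJ/K

9.2346 kJ/K


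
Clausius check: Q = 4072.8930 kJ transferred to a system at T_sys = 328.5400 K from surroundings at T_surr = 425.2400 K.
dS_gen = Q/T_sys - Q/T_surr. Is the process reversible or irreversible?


dS_sys = 4072.8930/328.5400 = 12.3969 kJ/K
dS_surr = -4072.8930/425.2400 = -9.5779 kJ/K
dS_gen = 12.3969 - 9.5779 = 2.8191 kJ/K (irreversible)

dS_gen = 2.8191 kJ/K, irreversible


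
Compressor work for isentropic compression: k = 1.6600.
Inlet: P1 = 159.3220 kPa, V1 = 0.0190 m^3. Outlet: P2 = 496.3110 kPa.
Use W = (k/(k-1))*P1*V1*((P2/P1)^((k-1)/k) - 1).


(k-1)/k = 0.3976
(P2/P1)^exp = 1.5711
W = 2.5152 * 159.3220 * 0.0190 * (1.5711 - 1) = 4.3481 kJ

4.3481 kJ


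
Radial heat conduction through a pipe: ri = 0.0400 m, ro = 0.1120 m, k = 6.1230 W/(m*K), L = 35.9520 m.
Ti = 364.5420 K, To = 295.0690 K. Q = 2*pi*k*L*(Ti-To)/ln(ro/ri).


dT = 69.4730 K
ln(ro/ri) = 1.0296
Q = 2*pi*6.1230*35.9520*69.4730 / 1.0296 = 93326.8294 W

93326.8294 W


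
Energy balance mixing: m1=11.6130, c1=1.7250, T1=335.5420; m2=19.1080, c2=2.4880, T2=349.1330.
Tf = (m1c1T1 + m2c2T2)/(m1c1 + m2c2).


num = 23319.7486
den = 67.5731
Tf = 345.1039 K

345.1039 K


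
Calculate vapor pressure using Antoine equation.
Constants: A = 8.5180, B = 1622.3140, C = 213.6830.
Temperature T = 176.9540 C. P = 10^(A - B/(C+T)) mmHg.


C+T = 390.6370
B/(C+T) = 4.1530
log10(P) = 8.5180 - 4.1530 = 4.3650
P = 10^4.3650 = 23174.1461 mmHg

23174.1461 mmHg


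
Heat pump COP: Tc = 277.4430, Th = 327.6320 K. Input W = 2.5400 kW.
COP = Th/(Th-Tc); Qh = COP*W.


COP = 327.6320 / 50.1890 = 6.5280
Qh = 6.5280 * 2.5400 = 16.5810 kW

COP = 6.5280, Qh = 16.5810 kW


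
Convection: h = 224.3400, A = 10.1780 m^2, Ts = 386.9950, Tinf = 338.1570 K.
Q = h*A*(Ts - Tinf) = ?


dT = 48.8380 K
Q = 224.3400 * 10.1780 * 48.8380 = 111513.3936 W

111513.3936 W


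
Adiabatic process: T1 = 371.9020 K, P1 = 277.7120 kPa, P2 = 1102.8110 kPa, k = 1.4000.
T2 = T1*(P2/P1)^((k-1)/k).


(k-1)/k = 0.2857
(P2/P1)^exp = 1.4829
T2 = 371.9020 * 1.4829 = 551.4989 K

551.4989 K


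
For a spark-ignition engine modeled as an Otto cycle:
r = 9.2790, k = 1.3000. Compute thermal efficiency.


r^(k-1) = 1.9510
eta = 1 - 1/1.9510 = 0.4874 = 48.7434%

48.7434%


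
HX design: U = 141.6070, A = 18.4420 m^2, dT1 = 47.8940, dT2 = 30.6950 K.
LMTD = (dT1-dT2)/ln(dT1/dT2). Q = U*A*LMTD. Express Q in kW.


LMTD = 38.6590 K
Q = 141.6070 * 18.4420 * 38.6590 = 100958.4891 W = 100.9585 kW

100.9585 kW


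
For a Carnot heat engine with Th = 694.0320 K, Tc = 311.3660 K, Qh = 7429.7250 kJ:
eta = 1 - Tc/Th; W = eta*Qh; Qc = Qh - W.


eta = 1 - 311.3660/694.0320 = 0.5514
W = 0.5514 * 7429.7250 = 4096.5015 kJ
Qc = 7429.7250 - 4096.5015 = 3333.2235 kJ

eta = 55.1367%, W = 4096.5015 kJ, Qc = 3333.2235 kJ


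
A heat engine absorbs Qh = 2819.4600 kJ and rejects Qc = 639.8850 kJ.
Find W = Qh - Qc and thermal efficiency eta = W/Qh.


W = 2819.4600 - 639.8850 = 2179.5750 kJ
eta = 2179.5750 / 2819.4600 = 0.7730 = 77.3047%

W = 2179.5750 kJ, eta = 77.3047%


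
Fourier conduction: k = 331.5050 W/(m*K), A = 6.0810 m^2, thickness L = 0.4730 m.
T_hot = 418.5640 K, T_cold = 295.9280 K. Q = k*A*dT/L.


dT = 122.6360 K
Q = 331.5050 * 6.0810 * 122.6360 / 0.4730 = 522663.1994 W

522663.1994 W


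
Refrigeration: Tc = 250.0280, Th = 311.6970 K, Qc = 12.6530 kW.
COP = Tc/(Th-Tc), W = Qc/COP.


COP = 250.0280 / 61.6690 = 4.0544
W = 12.6530 / 4.0544 = 3.1208 kW

COP = 4.0544, W = 3.1208 kW


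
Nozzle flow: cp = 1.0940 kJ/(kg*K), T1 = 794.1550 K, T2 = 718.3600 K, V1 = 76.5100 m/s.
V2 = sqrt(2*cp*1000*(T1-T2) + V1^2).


dT = 75.7950 K
2*cp*1000*dT = 165839.4600
V1^2 = 5853.7801
V2 = sqrt(171693.2401) = 414.3588 m/s

414.3588 m/s


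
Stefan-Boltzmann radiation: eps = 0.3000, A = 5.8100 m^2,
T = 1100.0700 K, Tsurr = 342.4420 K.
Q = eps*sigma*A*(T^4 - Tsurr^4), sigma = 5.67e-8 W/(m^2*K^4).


T^4 = 1.4645e+12
Tsurr^4 = 1.3751e+10
Q = 0.3000 * 5.67e-8 * 5.8100 * 1.4507e+12 = 143372.0275 W

143372.0275 W


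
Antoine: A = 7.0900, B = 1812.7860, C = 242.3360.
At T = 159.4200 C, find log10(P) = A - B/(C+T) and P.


C+T = 401.7560
B/(C+T) = 4.5122
log10(P) = 7.0900 - 4.5122 = 2.5778
P = 10^2.5778 = 378.3061 mmHg

378.3061 mmHg


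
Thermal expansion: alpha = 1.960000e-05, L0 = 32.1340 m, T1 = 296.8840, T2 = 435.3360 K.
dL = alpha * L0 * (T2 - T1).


dT = 138.4520 K
dL = 1.960000e-05 * 32.1340 * 138.4520 = 0.087201 m
L_final = 32.221201 m

dL = 0.087201 m


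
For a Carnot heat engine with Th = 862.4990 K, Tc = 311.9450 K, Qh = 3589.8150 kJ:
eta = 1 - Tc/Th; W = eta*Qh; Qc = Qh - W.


eta = 1 - 311.9450/862.4990 = 0.6383
W = 0.6383 * 3589.8150 = 2291.4659 kJ
Qc = 3589.8150 - 2291.4659 = 1298.3491 kJ

eta = 63.8324%, W = 2291.4659 kJ, Qc = 1298.3491 kJ


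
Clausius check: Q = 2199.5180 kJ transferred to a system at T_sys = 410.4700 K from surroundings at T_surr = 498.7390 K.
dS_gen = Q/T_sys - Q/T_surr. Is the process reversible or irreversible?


dS_sys = 2199.5180/410.4700 = 5.3585 kJ/K
dS_surr = -2199.5180/498.7390 = -4.4102 kJ/K
dS_gen = 5.3585 - 4.4102 = 0.9484 kJ/K (irreversible)

dS_gen = 0.9484 kJ/K, irreversible


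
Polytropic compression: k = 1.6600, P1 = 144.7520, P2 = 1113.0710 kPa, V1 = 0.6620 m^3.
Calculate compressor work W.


(k-1)/k = 0.3976
(P2/P1)^exp = 2.2502
W = 2.5152 * 144.7520 * 0.6620 * (2.2502 - 1) = 301.3232 kJ

301.3232 kJ


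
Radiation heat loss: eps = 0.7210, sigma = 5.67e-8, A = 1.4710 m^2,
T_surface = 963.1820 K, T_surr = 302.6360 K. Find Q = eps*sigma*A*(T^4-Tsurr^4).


T^4 = 8.6066e+11
Tsurr^4 = 8.3885e+09
Q = 0.7210 * 5.67e-8 * 1.4710 * 8.5228e+11 = 51251.9993 W

51251.9993 W


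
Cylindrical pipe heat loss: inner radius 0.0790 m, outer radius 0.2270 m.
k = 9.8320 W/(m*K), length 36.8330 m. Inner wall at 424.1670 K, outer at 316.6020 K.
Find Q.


dT = 107.5650 K
ln(ro/ri) = 1.0555
Q = 2*pi*9.8320*36.8330*107.5650 / 1.0555 = 231883.9471 W

231883.9471 W


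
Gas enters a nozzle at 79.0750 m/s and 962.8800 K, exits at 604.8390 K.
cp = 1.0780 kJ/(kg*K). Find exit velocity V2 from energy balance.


dT = 358.0410 K
2*cp*1000*dT = 771936.3960
V1^2 = 6252.8556
V2 = sqrt(778189.2516) = 882.1504 m/s

882.1504 m/s


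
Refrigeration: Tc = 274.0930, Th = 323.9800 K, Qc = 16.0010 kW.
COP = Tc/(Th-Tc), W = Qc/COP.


COP = 274.0930 / 49.8870 = 5.4943
W = 16.0010 / 5.4943 = 2.9123 kW

COP = 5.4943, W = 2.9123 kW


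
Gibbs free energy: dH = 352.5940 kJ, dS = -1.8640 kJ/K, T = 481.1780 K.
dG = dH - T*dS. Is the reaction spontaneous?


T*dS = 481.1780 * -1.8640 = -896.9158 kJ
dG = 352.5940 + 896.9158 = 1249.5098 kJ (non-spontaneous)

dG = 1249.5098 kJ, non-spontaneous


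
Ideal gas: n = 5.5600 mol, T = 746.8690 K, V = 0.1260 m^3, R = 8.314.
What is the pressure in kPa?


P = nRT/V = 5.5600 * 8.314 * 746.8690 / 0.1260
= 34524.6469 / 0.1260 = 274005.1341 Pa = 274.0051 kPa

274.0051 kPa


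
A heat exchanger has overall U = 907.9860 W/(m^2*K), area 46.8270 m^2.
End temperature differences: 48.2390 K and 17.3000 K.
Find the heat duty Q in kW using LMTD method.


LMTD = 30.1708 K
Q = 907.9860 * 46.8270 * 30.1708 = 1282810.4115 W = 1282.8104 kW

1282.8104 kW


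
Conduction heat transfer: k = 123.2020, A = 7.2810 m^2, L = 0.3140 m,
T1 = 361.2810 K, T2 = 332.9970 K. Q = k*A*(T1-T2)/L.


dT = 28.2840 K
Q = 123.2020 * 7.2810 * 28.2840 / 0.3140 = 80801.6017 W

80801.6017 W


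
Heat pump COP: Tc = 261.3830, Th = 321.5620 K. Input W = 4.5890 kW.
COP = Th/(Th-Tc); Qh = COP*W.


COP = 321.5620 / 60.1790 = 5.3434
Qh = 5.3434 * 4.5890 = 24.5210 kW

COP = 5.3434, Qh = 24.5210 kW


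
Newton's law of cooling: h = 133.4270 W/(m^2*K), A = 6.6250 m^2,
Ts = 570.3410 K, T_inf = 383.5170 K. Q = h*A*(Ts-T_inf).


dT = 186.8240 K
Q = 133.4270 * 6.6250 * 186.8240 = 165143.7987 W

165143.7987 W


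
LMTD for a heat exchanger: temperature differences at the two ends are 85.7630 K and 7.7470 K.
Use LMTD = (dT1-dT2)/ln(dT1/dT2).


dT1/dT2 = 11.0705
ln(dT1/dT2) = 2.4043
LMTD = 78.0160 / 2.4043 = 32.4488 K

32.4488 K


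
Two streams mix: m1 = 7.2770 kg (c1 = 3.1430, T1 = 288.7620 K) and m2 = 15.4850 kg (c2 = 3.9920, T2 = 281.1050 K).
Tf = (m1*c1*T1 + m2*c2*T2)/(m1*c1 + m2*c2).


num = 23981.2725
den = 84.6877
Tf = 283.1729 K

283.1729 K


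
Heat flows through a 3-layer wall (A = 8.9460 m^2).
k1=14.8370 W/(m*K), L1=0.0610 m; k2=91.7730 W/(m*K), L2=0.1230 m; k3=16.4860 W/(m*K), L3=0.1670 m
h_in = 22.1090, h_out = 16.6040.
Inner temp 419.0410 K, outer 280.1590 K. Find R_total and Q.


R_conv_in = 1/(22.1090*8.9460) = 0.0051
R_1 = 0.0610/(14.8370*8.9460) = 0.0005
R_2 = 0.1230/(91.7730*8.9460) = 0.0001
R_3 = 0.1670/(16.4860*8.9460) = 0.0011
R_conv_out = 1/(16.6040*8.9460) = 0.0067
R_total = 0.0135 K/W
Q = 138.8820 / 0.0135 = 10264.8354 W

R_total = 0.0135 K/W, Q = 10264.8354 W


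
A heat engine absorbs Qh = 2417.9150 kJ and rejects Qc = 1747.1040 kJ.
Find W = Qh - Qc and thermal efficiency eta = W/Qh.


W = 2417.9150 - 1747.1040 = 670.8110 kJ
eta = 670.8110 / 2417.9150 = 0.2774 = 27.7434%

W = 670.8110 kJ, eta = 27.7434%


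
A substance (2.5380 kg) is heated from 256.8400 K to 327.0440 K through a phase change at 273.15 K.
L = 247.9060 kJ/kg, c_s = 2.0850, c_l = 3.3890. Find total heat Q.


Q1 (sensible, solid) = 2.5380 * 2.0850 * 16.3100 = 86.3081 kJ
Q2 (latent) = 2.5380 * 247.9060 = 629.1854 kJ
Q3 (sensible, liquid) = 2.5380 * 3.3890 * 53.8940 = 463.5575 kJ
Q_total = 1179.0510 kJ

1179.0510 kJ


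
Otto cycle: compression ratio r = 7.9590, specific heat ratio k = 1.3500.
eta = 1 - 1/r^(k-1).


r^(k-1) = 2.0668
eta = 1 - 1/2.0668 = 0.5162 = 51.6163%

51.6163%


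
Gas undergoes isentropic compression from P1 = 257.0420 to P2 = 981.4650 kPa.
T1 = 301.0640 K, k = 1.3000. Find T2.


(k-1)/k = 0.2308
(P2/P1)^exp = 1.3623
T2 = 301.0640 * 1.3623 = 410.1443 K

410.1443 K


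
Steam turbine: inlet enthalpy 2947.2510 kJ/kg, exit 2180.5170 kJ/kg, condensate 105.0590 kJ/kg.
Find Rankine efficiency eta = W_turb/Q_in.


W = 766.7340 kJ/kg
Q_in = 2842.1920 kJ/kg
eta = 0.2698 = 26.9769%

eta = 26.9769%


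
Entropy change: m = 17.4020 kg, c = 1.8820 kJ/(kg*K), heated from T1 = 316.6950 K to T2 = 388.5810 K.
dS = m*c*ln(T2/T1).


T2/T1 = 1.2270
ln(T2/T1) = 0.2046
dS = 17.4020 * 1.8820 * 0.2046 = 6.6995 kJ/K

6.6995 kJ/K


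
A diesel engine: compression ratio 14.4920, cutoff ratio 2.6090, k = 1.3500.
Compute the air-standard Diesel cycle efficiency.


r^(k-1) = 2.5491
rc^k = 3.6496
eta = 0.5215 = 52.1493%

52.1493%


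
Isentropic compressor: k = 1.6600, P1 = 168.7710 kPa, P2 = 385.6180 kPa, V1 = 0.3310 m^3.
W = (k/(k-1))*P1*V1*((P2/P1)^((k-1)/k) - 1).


(k-1)/k = 0.3976
(P2/P1)^exp = 1.3889
W = 2.5152 * 168.7710 * 0.3310 * (1.3889 - 1) = 54.6458 kJ

54.6458 kJ


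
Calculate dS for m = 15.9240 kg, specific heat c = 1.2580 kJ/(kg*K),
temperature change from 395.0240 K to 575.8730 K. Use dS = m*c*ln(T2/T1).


T2/T1 = 1.4578
ln(T2/T1) = 0.3769
dS = 15.9240 * 1.2580 * 0.3769 = 7.5510 kJ/K

7.5510 kJ/K


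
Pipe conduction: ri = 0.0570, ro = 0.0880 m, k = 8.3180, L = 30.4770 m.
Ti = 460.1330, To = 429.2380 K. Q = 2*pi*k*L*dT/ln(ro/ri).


dT = 30.8950 K
ln(ro/ri) = 0.4343
Q = 2*pi*8.3180*30.4770*30.8950 / 0.4343 = 113314.0659 W

113314.0659 W


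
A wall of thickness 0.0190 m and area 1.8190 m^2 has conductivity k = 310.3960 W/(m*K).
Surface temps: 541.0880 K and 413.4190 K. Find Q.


dT = 127.6690 K
Q = 310.3960 * 1.8190 * 127.6690 / 0.0190 = 3793854.4976 W

3793854.4976 W


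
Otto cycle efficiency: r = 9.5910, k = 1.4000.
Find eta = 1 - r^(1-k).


r^(k-1) = 2.4703
eta = 1 - 1/2.4703 = 0.5952 = 59.5187%

59.5187%


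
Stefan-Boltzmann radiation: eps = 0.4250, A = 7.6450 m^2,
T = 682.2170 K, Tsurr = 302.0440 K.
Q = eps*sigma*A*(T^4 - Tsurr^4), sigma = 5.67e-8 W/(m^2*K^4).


T^4 = 2.1662e+11
Tsurr^4 = 8.3230e+09
Q = 0.4250 * 5.67e-8 * 7.6450 * 2.0829e+11 = 38372.8201 W

38372.8201 W


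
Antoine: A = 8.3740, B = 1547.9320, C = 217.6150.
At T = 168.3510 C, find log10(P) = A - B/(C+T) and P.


C+T = 385.9660
B/(C+T) = 4.0105
log10(P) = 8.3740 - 4.0105 = 4.3635
P = 10^4.3635 = 23091.9289 mmHg

23091.9289 mmHg


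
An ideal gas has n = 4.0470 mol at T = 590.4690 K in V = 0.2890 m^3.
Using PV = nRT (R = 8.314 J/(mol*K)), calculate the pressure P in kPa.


P = nRT/V = 4.0470 * 8.314 * 590.4690 / 0.2890
= 19867.3675 / 0.2890 = 68745.2164 Pa = 68.7452 kPa

68.7452 kPa


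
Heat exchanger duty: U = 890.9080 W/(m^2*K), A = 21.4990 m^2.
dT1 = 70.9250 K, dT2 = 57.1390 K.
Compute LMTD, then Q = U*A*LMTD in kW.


LMTD = 63.7839 K
Q = 890.9080 * 21.4990 * 63.7839 = 1221693.0751 W = 1221.6931 kW

1221.6931 kW


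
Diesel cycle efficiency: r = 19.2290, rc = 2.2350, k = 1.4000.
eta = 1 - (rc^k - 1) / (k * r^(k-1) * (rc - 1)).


r^(k-1) = 3.2627
rc^k = 3.0831
eta = 0.6307 = 63.0739%

63.0739%


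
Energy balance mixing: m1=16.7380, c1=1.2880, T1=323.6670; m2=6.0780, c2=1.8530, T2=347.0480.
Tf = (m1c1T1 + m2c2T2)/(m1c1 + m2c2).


num = 10886.4292
den = 32.8211
Tf = 331.6902 K

331.6902 K


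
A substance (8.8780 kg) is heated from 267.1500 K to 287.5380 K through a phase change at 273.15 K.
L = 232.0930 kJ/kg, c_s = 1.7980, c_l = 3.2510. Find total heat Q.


Q1 (sensible, solid) = 8.8780 * 1.7980 * 6.0000 = 95.7759 kJ
Q2 (latent) = 8.8780 * 232.0930 = 2060.5217 kJ
Q3 (sensible, liquid) = 8.8780 * 3.2510 * 14.3880 = 415.2719 kJ
Q_total = 2571.5694 kJ

2571.5694 kJ


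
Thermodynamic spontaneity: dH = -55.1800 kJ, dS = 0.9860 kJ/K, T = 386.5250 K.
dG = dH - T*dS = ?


T*dS = 386.5250 * 0.9860 = 381.1136 kJ
dG = -55.1800 - 381.1136 = -436.2936 kJ (spontaneous)

dG = -436.2936 kJ, spontaneous


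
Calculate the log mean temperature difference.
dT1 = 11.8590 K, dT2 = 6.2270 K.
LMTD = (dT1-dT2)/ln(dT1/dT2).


dT1/dT2 = 1.9044
ln(dT1/dT2) = 0.6442
LMTD = 5.6320 / 0.6442 = 8.7427 K

8.7427 K


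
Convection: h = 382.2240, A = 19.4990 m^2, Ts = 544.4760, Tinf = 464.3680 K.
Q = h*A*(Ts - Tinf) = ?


dT = 80.1080 K
Q = 382.2240 * 19.4990 * 80.1080 = 597043.7845 W

597043.7845 W


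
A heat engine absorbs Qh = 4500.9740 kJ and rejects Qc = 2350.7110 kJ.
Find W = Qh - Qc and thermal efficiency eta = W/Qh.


W = 4500.9740 - 2350.7110 = 2150.2630 kJ
eta = 2150.2630 / 4500.9740 = 0.4777 = 47.7733%

W = 2150.2630 kJ, eta = 47.7733%


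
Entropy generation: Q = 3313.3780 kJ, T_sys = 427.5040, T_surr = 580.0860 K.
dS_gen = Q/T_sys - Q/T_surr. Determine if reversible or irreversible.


dS_sys = 3313.3780/427.5040 = 7.7505 kJ/K
dS_surr = -3313.3780/580.0860 = -5.7119 kJ/K
dS_gen = 7.7505 - 5.7119 = 2.0386 kJ/K (irreversible)

dS_gen = 2.0386 kJ/K, irreversible


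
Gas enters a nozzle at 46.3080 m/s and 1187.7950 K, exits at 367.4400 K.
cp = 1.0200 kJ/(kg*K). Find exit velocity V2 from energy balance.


dT = 820.3550 K
2*cp*1000*dT = 1673524.2000
V1^2 = 2144.4309
V2 = sqrt(1675668.6309) = 1294.4762 m/s

1294.4762 m/s


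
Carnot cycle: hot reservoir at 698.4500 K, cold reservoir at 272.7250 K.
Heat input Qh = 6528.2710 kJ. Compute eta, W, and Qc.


eta = 1 - 272.7250/698.4500 = 0.6095
W = 0.6095 * 6528.2710 = 3979.1655 kJ
Qc = 6528.2710 - 3979.1655 = 2549.1055 kJ

eta = 60.9528%, W = 3979.1655 kJ, Qc = 2549.1055 kJ


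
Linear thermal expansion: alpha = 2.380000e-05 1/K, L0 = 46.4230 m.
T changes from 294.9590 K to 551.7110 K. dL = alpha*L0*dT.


dT = 256.7520 K
dL = 2.380000e-05 * 46.4230 * 256.7520 = 0.283677 m
L_final = 46.706677 m

dL = 0.283677 m


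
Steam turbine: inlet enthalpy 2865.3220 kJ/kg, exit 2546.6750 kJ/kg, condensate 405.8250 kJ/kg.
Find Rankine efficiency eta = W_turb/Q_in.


W = 318.6470 kJ/kg
Q_in = 2459.4970 kJ/kg
eta = 0.1296 = 12.9558%

eta = 12.9558%


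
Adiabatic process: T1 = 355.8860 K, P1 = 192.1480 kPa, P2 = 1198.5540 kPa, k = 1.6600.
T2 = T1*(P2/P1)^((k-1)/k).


(k-1)/k = 0.3976
(P2/P1)^exp = 2.0706
T2 = 355.8860 * 2.0706 = 736.8921 K

736.8921 K


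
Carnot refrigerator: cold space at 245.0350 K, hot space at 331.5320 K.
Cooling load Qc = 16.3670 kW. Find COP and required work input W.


COP = 245.0350 / 86.4970 = 2.8329
W = 16.3670 / 2.8329 = 5.7775 kW

COP = 2.8329, W = 5.7775 kW


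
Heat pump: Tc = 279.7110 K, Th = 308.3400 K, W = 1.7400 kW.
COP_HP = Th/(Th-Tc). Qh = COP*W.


COP = 308.3400 / 28.6290 = 10.7702
Qh = 10.7702 * 1.7400 = 18.7401 kW

COP = 10.7702, Qh = 18.7401 kW


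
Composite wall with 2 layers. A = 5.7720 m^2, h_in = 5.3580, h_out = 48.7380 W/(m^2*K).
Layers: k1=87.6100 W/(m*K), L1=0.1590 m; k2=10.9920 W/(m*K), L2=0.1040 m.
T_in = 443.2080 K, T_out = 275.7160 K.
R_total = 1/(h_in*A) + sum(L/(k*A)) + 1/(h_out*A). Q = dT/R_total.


R_conv_in = 1/(5.3580*5.7720) = 0.0323
R_1 = 0.1590/(87.6100*5.7720) = 0.0003
R_2 = 0.1040/(10.9920*5.7720) = 0.0016
R_conv_out = 1/(48.7380*5.7720) = 0.0036
R_total = 0.0378 K/W
Q = 167.4920 / 0.0378 = 4425.9468 W

R_total = 0.0378 K/W, Q = 4425.9468 W


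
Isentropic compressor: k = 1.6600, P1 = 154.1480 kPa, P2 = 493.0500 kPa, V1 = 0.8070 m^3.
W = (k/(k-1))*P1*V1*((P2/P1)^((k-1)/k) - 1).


(k-1)/k = 0.3976
(P2/P1)^exp = 1.5877
W = 2.5152 * 154.1480 * 0.8070 * (1.5877 - 1) = 183.8741 kJ

183.8741 kJ
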